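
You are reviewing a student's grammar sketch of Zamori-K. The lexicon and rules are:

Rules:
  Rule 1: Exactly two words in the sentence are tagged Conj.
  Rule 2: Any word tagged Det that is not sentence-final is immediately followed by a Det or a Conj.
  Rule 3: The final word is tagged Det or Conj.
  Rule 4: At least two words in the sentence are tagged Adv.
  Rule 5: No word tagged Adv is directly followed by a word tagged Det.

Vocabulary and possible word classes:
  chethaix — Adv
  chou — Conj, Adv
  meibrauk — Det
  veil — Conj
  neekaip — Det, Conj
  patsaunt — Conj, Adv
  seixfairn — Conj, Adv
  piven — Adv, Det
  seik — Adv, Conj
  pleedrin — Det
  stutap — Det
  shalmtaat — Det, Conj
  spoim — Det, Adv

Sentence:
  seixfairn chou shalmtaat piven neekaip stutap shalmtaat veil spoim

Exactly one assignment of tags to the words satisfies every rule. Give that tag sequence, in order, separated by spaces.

Candidates per position — 1:seixfairn {Conj,Adv}; 2:chou {Conj,Adv}; 3:shalmtaat {Det,Conj}; 4:piven {Adv,Det}; 5:neekaip {Det,Conj}; 6:stutap {Det}; 7:shalmtaat {Det,Conj}; 8:veil {Conj}; 9:spoim {Det,Adv}.
Word 9 cannot be Adv — rule 3 would then fail for every completion. It is Det.
The remaining ambiguous positions (1, 2, 3, 4, 5, 7) are resolved jointly — only one combination satisfies every rule.
That leaves exactly one tagging: Adv Adv Conj Det Det Det Det Conj Det.
Verifying each rule — rule 1 ok; rule 2 ok; rule 3 ok; rule 4 ok; rule 5 ok.

Adv Adv Conj Det Det Det Det Conj Det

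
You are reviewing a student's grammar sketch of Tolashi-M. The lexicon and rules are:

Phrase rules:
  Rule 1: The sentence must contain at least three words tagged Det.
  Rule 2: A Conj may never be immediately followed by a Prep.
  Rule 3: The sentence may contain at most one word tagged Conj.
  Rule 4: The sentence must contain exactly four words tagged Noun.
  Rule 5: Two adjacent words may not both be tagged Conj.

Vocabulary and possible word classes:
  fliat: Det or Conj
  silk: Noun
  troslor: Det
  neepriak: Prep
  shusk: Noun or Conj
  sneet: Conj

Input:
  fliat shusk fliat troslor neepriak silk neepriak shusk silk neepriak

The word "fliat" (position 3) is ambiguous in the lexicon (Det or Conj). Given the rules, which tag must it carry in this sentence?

Candidates per position — 1:fliat {Det,Conj}; 2:shusk {Noun,Conj}; 3:fliat {Det,Conj}; 4:troslor {Det}; 5:neepriak {Prep}; 6:silk {Noun}; 7:neepriak {Prep}; 8:shusk {Noun,Conj}; 9:silk {Noun}; 10:neepriak {Prep}.
If word 1 were Conj, no tagging could satisfy rule 1; so word 1 is Det.
If word 2 were Conj, no tagging could satisfy rule 4; so word 2 is Noun.
If word 3 were Conj, no tagging could satisfy rule 1; so word 3 is Det.
If word 8 were Conj, no tagging could satisfy rule 4; so word 8 is Noun.
That leaves exactly one tagging: Det Noun Det Det Prep Noun Prep Noun Noun Prep.
Check: rule 1 holds; rule 2 holds; rule 3 holds; rule 4 holds; rule 5 holds.

Det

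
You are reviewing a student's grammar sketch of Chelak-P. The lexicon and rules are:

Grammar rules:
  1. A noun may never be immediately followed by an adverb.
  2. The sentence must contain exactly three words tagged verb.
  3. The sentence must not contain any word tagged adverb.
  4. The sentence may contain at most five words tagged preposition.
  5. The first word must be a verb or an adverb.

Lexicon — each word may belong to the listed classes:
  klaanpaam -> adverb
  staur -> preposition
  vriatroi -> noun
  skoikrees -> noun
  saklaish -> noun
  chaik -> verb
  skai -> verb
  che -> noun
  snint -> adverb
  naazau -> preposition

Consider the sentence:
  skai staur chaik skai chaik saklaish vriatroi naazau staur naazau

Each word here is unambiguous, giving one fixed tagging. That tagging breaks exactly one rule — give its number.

Fixed tagging: verb preposition verb verb verb noun noun preposition preposition preposition.
Checking each rule: R1 pass, R2 fail, R3 pass, R4 pass, R5 pass.
Only rule 2 fails.

2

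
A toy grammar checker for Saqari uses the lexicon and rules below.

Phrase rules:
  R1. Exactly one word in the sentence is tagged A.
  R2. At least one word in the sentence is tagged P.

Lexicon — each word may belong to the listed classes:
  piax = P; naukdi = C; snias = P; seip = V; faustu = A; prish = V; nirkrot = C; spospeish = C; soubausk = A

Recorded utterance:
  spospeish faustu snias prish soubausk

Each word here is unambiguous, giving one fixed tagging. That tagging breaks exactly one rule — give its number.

1

Fixed tagging: C A P V A.
Applying the rules: R1 violated, R2 holds.
Only rule 1 fails.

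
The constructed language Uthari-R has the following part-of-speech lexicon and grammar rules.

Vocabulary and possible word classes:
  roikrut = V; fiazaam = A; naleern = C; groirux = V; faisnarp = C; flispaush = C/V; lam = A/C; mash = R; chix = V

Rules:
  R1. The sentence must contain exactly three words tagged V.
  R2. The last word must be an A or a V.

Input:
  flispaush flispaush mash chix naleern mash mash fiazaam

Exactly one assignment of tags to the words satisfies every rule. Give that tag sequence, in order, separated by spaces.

Candidates per position — 1:flispaush {C,V}; 2:flispaush {C,V}; 3:mash {R}; 4:chix {V}; 5:naleern {C}; 6:mash {R}; 7:mash {R}; 8:fiazaam {A}.
At position 1, choosing C makes rule 1 impossible to satisfy; hence V.
At position 2, choosing C makes rule 1 impossible to satisfy; hence V.
The only consistent sequence is: V V R V C R R A.
Verifying each rule — rule 1 satisfied; rule 2 satisfied.

V V R V C R R A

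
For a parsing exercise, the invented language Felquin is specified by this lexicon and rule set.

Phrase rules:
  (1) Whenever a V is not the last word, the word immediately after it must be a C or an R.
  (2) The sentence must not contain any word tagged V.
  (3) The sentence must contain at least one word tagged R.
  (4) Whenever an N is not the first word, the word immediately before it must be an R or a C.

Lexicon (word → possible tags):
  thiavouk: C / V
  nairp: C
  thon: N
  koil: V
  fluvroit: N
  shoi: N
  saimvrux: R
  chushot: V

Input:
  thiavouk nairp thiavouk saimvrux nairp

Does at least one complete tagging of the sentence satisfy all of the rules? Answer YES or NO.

YES

Candidates per position — 1:thiavouk {C,V}; 2:nairp {C}; 3:thiavouk {C,V}; 4:saimvrux {R}; 5:nairp {C}.
One satisfying assignment: C C C R C.
Check: rule 1 holds; rule 2 holds; rule 3 holds; rule 4 holds.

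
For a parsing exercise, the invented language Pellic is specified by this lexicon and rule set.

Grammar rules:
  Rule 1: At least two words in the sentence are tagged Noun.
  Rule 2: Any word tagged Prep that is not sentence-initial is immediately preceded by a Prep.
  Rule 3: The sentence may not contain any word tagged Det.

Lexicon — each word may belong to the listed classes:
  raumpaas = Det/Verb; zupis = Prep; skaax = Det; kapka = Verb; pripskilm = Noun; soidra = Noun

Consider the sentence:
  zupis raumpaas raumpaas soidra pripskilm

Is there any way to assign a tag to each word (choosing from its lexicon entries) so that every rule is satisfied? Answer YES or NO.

YES

Candidates per position — 1:zupis {Prep}; 2:raumpaas {Det,Verb}; 3:raumpaas {Det,Verb}; 4:soidra {Noun}; 5:pripskilm {Noun}.
One satisfying assignment: Prep Verb Verb Noun Noun.
Rule-by-rule: rule 1 ok; rule 2 ok; rule 3 ok.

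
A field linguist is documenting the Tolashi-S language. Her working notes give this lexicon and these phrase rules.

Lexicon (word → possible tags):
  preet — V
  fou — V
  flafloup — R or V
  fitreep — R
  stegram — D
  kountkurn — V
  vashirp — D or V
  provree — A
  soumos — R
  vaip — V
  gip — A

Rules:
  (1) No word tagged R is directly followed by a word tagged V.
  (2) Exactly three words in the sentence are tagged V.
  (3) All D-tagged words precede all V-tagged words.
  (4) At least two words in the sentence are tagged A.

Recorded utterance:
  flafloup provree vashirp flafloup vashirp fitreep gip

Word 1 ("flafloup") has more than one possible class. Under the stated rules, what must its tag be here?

R

Candidates per position — 1:flafloup {R,V}; 2:provree {A}; 3:vashirp {D,V}; 4:flafloup {R,V}; 5:vashirp {D,V}; 6:fitreep {R}; 7:gip {A}.
Position 1: the remaining choice is settled jointly with positions 3, 4, 5 — only R at position 1 is part of a tagging that satisfies every rule.
That leaves exactly one tagging: R A V V V R A.
Rule-by-rule: rule 1 ✓; rule 2 ✓; rule 3 ✓; rule 4 ✓.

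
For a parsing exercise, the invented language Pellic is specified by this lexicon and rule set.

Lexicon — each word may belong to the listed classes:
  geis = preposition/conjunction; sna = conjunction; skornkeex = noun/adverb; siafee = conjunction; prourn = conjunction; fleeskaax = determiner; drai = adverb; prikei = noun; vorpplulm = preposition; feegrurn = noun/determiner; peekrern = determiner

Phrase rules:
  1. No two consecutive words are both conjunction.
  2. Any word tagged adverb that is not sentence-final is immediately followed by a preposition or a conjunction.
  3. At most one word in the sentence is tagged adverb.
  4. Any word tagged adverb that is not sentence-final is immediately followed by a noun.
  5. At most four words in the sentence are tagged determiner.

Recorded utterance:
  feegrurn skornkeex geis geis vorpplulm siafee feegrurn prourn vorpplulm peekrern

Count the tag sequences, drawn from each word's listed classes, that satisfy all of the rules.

12

Candidates per position — 1:feegrurn {noun,determiner}; 2:skornkeex {noun,adverb}; 3:geis {preposition,conjunction}; 4:geis {preposition,conjunction}; 5:vorpplulm {preposition}; 6:siafee {conjunction}; 7:feegrurn {noun,determiner}; 8:prourn {conjunction}; 9:vorpplulm {preposition}; 10:peekrern {determiner}.
There are 32 candidate sequences in total.
Checking each against the rules leaves 12 sequences.
Count = 12.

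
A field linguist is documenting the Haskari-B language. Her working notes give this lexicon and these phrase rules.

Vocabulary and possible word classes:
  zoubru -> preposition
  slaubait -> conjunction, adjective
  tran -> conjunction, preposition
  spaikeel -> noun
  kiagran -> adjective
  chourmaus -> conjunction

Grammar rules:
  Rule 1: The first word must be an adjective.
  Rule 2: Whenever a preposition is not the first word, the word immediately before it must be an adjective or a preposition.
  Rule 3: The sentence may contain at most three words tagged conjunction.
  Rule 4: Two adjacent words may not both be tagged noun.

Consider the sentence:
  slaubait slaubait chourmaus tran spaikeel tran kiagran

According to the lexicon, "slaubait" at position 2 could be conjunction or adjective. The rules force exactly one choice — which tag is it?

adjective

Candidates per position — 1:slaubait {conjunction,adjective}; 2:slaubait {conjunction,adjective}; 3:chourmaus {conjunction}; 4:tran {conjunction,preposition}; 5:spaikeel {noun}; 6:tran {conjunction,preposition}; 7:kiagran {adjective}.
If word 1 were conjunction, no tagging could satisfy rule 1; so word 1 is adjective.
If word 4 were preposition, no tagging could satisfy rule 2; so word 4 is conjunction.
If word 6 were preposition, no tagging could satisfy rule 2; so word 6 is conjunction.
If word 2 were conjunction, no tagging could satisfy rule 3; so word 2 is adjective.
The only consistent sequence is: adjective adjective conjunction conjunction noun conjunction adjective.
Check: rule 1 holds; rule 2 holds; rule 3 holds; rule 4 holds.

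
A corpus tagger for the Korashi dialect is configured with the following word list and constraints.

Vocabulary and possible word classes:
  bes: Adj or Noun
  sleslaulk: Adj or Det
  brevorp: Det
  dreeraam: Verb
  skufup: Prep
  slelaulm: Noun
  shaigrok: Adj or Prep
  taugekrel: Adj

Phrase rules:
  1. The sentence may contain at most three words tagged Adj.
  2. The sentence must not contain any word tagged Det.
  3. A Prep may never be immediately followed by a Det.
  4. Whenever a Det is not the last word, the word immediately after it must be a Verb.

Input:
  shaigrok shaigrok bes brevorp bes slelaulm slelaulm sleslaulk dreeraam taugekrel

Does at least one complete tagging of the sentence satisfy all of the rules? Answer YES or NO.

Candidates per position — 1:shaigrok {Adj,Prep}; 2:shaigrok {Adj,Prep}; 3:bes {Adj,Noun}; 4:brevorp {Det}; 5:bes {Adj,Noun}; 6:slelaulm {Noun}; 7:slelaulm {Noun}; 8:sleslaulk {Adj,Det}; 9:dreeraam {Verb}; 10:taugekrel {Adj}.
Rule 2 cannot be satisfied by any choice of tags from the lexicon.
So there is no consistent tagging.

NO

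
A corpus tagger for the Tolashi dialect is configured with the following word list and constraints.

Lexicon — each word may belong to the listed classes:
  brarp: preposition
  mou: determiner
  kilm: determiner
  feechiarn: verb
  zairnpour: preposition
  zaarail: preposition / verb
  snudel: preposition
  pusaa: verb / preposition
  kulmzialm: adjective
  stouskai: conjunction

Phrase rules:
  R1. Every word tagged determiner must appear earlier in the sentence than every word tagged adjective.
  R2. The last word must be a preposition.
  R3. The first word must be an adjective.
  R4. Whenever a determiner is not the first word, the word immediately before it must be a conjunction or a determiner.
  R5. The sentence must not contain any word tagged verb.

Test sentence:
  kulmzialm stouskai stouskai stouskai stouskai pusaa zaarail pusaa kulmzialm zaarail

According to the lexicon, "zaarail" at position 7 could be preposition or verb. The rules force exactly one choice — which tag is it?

preposition

Candidates per position — 1:kulmzialm {adjective}; 2:stouskai {conjunction}; 3:stouskai {conjunction}; 4:stouskai {conjunction}; 5:stouskai {conjunction}; 6:pusaa {verb,preposition}; 7:zaarail {preposition,verb}; 8:pusaa {verb,preposition}; 9:kulmzialm {adjective}; 10:zaarail {preposition,verb}.
Word 6 cannot be verb — rule 5 would then fail for every completion. It is preposition.
Word 7 cannot be verb — rule 5 would then fail for every completion. It is preposition.
Word 8 cannot be verb — rule 5 would then fail for every completion. It is preposition.
Word 10 cannot be verb — rule 2 would then fail for every completion. It is preposition.
The unique satisfying tagging is: adjective conjunction conjunction conjunction conjunction preposition preposition preposition adjective preposition.
Checking: rule 1 ✓; rule 2 ✓; rule 3 ✓; rule 4 ✓; rule 5 ✓.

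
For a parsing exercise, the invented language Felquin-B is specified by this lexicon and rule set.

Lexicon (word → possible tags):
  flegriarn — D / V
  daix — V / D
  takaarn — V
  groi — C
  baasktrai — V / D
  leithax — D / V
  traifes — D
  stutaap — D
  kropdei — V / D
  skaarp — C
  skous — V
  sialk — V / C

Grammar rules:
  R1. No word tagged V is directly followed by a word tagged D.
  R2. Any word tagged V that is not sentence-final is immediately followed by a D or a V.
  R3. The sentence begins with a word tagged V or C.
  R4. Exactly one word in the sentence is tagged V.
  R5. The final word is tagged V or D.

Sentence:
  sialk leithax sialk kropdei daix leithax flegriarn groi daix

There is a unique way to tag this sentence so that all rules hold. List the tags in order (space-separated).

C D C D D D D C V

Candidates per position — 1:sialk {V,C}; 2:leithax {D,V}; 3:sialk {V,C}; 4:kropdei {V,D}; 5:daix {V,D}; 6:leithax {D,V}; 7:flegriarn {D,V}; 8:groi {C}; 9:daix {V,D}.
Word 7 cannot be V — rule 2 would then fail for every completion. It is D.
Word 3 cannot be V — rule 1 would then fail for every completion. It is C.
Word 4 cannot be V — rule 1 would then fail for every completion. It is D.
Word 5 cannot be V — rule 1 would then fail for every completion. It is D.
Word 6 cannot be V — rule 1 would then fail for every completion. It is D.
Word 2 cannot be V — rule 2 would then fail for every completion. It is D.
Word 1 cannot be V — rule 1 would then fail for every completion. It is C.
Word 9 cannot be D — rule 4 would then fail for every completion. It is V.
The unique satisfying tagging is: C D C D D D D C V.
Verifying each rule — rule 1 ✓; rule 2 ✓; rule 3 ✓; rule 4 ✓; rule 5 ✓.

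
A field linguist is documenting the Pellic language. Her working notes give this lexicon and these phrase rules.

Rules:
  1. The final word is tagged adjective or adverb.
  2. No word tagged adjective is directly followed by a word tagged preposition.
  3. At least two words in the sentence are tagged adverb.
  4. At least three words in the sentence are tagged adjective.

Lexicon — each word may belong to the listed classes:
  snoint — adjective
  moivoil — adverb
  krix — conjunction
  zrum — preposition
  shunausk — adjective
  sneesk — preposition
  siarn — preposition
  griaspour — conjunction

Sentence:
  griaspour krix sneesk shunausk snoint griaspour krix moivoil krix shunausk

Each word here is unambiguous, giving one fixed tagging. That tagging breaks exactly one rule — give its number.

Fixed tagging: conjunction conjunction preposition adjective adjective conjunction conjunction adverb conjunction adjective.
Rule check: R1 holds, R2 holds, R3 violated, R4 holds.
Only rule 3 fails.

3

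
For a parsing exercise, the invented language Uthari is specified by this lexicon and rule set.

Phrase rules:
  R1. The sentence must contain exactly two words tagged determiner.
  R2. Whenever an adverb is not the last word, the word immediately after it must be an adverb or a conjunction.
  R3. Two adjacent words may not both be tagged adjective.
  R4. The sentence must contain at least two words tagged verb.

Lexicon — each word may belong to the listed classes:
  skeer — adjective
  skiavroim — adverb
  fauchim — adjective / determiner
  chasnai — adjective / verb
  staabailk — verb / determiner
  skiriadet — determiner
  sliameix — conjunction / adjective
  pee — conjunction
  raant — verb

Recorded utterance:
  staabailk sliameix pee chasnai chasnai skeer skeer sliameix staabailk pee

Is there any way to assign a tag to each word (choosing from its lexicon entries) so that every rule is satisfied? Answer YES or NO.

Candidates per position — 1:staabailk {verb,determiner}; 2:sliameix {conjunction,adjective}; 3:pee {conjunction}; 4:chasnai {adjective,verb}; 5:chasnai {adjective,verb}; 6:skeer {adjective}; 7:skeer {adjective}; 8:sliameix {conjunction,adjective}; 9:staabailk {verb,determiner}; 10:pee {conjunction}.
Rule 3 cannot be satisfied by any choice of tags from the lexicon.
So there is no consistent tagging.

NO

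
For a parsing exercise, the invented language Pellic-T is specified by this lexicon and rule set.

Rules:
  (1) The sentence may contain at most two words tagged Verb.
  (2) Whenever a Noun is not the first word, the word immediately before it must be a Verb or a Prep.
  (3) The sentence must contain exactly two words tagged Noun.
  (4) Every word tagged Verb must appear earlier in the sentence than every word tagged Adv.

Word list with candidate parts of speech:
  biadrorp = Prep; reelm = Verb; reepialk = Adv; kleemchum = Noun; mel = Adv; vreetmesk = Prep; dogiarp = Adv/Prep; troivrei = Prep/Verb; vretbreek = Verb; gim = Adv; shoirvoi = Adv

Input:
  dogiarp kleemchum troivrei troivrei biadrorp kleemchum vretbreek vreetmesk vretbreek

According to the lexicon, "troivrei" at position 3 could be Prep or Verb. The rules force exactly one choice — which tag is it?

Prep

Candidates per position — 1:dogiarp {Adv,Prep}; 2:kleemchum {Noun}; 3:troivrei {Prep,Verb}; 4:troivrei {Prep,Verb}; 5:biadrorp {Prep}; 6:kleemchum {Noun}; 7:vretbreek {Verb}; 8:vreetmesk {Prep}; 9:vretbreek {Verb}.
If word 1 were Adv, no tagging could satisfy rule 2; so word 1 is Prep.
If word 3 were Verb, no tagging could satisfy rule 1; so word 3 is Prep.
If word 4 were Verb, no tagging could satisfy rule 1; so word 4 is Prep.
The only consistent sequence is: Prep Noun Prep Prep Prep Noun Verb Prep Verb.
Check: rule 1 satisfied; rule 2 satisfied; rule 3 satisfied; rule 4 satisfied.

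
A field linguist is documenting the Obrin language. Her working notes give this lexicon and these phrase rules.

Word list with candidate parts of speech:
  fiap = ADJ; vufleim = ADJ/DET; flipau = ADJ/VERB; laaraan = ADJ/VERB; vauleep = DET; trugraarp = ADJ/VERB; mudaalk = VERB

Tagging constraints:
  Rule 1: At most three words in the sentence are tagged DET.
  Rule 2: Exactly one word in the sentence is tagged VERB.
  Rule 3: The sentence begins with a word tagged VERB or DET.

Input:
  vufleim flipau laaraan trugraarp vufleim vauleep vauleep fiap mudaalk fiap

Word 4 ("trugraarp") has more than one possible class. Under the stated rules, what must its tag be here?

ADJ

Candidates per position — 1:vufleim {ADJ,DET}; 2:flipau {ADJ,VERB}; 3:laaraan {ADJ,VERB}; 4:trugraarp {ADJ,VERB}; 5:vufleim {ADJ,DET}; 6:vauleep {DET}; 7:vauleep {DET}; 8:fiap {ADJ}; 9:mudaalk {VERB}; 10:fiap {ADJ}.
Word 1 cannot be ADJ — rule 3 would then fail for every completion. It is DET.
Word 2 cannot be VERB — rule 2 would then fail for every completion. It is ADJ.
Word 3 cannot be VERB — rule 2 would then fail for every completion. It is ADJ.
Word 4 cannot be VERB — rule 2 would then fail for every completion. It is ADJ.
Word 5 cannot be DET — rule 1 would then fail for every completion. It is ADJ.
The only consistent sequence is: DET ADJ ADJ ADJ ADJ DET DET ADJ VERB ADJ.
Verifying each rule — rule 1 holds; rule 2 holds; rule 3 holds.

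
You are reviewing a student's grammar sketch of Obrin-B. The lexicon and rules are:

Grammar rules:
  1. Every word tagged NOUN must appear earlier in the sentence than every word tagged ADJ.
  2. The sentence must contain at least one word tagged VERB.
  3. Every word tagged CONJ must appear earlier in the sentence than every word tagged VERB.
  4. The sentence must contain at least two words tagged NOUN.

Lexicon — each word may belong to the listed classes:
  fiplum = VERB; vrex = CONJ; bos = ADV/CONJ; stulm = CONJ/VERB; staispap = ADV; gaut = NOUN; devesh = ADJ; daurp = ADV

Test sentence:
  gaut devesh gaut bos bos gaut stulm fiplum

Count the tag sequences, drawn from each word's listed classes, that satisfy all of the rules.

Candidates per position — 1:gaut {NOUN}; 2:devesh {ADJ}; 3:gaut {NOUN}; 4:bos {ADV,CONJ}; 5:bos {ADV,CONJ}; 6:gaut {NOUN}; 7:stulm {CONJ,VERB}; 8:fiplum {VERB}.
There are 8 candidate sequences in total.
Rule 1 cannot be satisfied by any choice of tags from the lexicon.
So there is no consistent tagging.
Count = 0.

0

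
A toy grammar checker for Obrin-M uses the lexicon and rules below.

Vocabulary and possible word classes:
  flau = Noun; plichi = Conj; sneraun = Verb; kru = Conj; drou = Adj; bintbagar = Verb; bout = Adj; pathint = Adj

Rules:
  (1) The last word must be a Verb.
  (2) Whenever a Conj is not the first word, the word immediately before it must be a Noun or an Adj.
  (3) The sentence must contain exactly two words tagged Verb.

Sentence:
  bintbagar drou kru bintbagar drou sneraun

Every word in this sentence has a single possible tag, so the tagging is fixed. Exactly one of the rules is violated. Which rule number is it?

Fixed tagging: Verb Adj Conj Verb Adj Verb.
Applying the rules: R1 ok, R2 ok, R3 fails.
Only rule 3 fails.

3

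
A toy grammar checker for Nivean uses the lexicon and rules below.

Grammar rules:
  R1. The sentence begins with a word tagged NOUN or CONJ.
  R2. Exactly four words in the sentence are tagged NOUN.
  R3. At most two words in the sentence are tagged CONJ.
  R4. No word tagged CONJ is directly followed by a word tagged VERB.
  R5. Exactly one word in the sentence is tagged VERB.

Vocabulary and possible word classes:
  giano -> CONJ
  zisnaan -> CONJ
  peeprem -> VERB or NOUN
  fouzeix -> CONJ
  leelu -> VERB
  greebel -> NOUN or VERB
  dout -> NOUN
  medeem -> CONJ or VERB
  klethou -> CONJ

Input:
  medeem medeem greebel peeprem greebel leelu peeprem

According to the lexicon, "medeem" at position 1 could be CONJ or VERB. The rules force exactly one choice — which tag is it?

Candidates per position — 1:medeem {CONJ,VERB}; 2:medeem {CONJ,VERB}; 3:greebel {NOUN,VERB}; 4:peeprem {VERB,NOUN}; 5:greebel {NOUN,VERB}; 6:leelu {VERB}; 7:peeprem {VERB,NOUN}.
Position 1: tagging it VERB would leave rule 1 unsatisfiable, so it must be CONJ.
Position 2: tagging it VERB would leave rule 4 unsatisfiable, so it must be CONJ.
Position 3: tagging it VERB would leave rule 2 unsatisfiable, so it must be NOUN.
Position 4: tagging it VERB would leave rule 2 unsatisfiable, so it must be NOUN.
Position 5: tagging it VERB would leave rule 2 unsatisfiable, so it must be NOUN.
Position 7: tagging it VERB would leave rule 2 unsatisfiable, so it must be NOUN.
That leaves exactly one tagging: CONJ CONJ NOUN NOUN NOUN VERB NOUN.
Checking: rule 1 ✓; rule 2 ✓; rule 3 ✓; rule 4 ✓; rule 5 ✓.

CONJ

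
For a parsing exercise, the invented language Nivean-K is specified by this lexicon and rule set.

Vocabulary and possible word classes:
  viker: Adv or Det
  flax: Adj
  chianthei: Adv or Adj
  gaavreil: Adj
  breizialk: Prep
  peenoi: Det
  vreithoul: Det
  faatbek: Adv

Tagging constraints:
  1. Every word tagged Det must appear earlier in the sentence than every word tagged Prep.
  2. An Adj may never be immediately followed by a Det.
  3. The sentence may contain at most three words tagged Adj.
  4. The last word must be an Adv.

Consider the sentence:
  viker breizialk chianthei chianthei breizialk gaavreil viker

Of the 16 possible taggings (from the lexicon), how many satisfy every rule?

Candidates per position — 1:viker {Adv,Det}; 2:breizialk {Prep}; 3:chianthei {Adv,Adj}; 4:chianthei {Adv,Adj}; 5:breizialk {Prep}; 6:gaavreil {Adj}; 7:viker {Adv,Det}.
There are 16 candidate sequences in total.
Checking each against the rules leaves 8 sequences.
Count = 8.

8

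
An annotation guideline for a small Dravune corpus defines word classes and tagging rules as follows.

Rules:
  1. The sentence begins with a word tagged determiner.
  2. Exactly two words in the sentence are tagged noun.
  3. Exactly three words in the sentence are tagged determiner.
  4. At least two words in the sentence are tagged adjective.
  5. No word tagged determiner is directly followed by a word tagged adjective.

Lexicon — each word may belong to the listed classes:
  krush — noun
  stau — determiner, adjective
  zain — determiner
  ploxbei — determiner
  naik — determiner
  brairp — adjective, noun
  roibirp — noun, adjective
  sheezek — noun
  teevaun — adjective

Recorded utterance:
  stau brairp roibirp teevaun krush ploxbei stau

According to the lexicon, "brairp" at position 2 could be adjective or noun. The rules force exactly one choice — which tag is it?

Candidates per position — 1:stau {determiner,adjective}; 2:brairp {adjective,noun}; 3:roibirp {noun,adjective}; 4:teevaun {adjective}; 5:krush {noun}; 6:ploxbei {determiner}; 7:stau {determiner,adjective}.
Word 1 cannot be adjective — rule 1 would then fail for every completion. It is determiner.
Word 2 cannot be adjective — rule 5 would then fail for every completion. It is noun.
Word 3 cannot be noun — rule 2 would then fail for every completion. It is adjective.
Word 7 cannot be adjective — rule 3 would then fail for every completion. It is determiner.
That leaves exactly one tagging: determiner noun adjective adjective noun determiner determiner.
Checking: rule 1 ok; rule 2 ok; rule 3 ok; rule 4 ok; rule 5 ok.

noun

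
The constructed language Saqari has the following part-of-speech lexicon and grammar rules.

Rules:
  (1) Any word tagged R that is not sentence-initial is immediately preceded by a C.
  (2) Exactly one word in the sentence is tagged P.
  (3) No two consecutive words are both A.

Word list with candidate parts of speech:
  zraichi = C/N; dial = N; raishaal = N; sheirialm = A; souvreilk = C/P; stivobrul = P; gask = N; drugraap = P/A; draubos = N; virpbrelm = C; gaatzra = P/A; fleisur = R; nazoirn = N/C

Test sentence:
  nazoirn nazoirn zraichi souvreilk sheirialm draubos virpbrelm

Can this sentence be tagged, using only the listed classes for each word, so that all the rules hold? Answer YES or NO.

YES

Candidates per position — 1:nazoirn {N,C}; 2:nazoirn {N,C}; 3:zraichi {C,N}; 4:souvreilk {C,P}; 5:sheirialm {A}; 6:draubos {N}; 7:virpbrelm {C}.
One satisfying assignment: N C C P A N C.
Check: rule 1 satisfied; rule 2 satisfied; rule 3 satisfied.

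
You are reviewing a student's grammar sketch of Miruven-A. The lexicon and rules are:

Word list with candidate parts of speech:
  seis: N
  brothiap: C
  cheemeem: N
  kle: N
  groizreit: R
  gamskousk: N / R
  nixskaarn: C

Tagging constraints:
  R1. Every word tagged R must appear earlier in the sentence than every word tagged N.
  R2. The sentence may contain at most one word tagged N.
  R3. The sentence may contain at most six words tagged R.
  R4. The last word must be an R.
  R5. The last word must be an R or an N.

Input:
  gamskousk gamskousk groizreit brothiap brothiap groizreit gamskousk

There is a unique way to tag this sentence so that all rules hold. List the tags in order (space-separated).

Candidates per position — 1:gamskousk {N,R}; 2:gamskousk {N,R}; 3:groizreit {R}; 4:brothiap {C}; 5:brothiap {C}; 6:groizreit {R}; 7:gamskousk {N,R}.
At position 1, choosing N makes rule 1 impossible to satisfy; hence R.
At position 2, choosing N makes rule 1 impossible to satisfy; hence R.
At position 7, choosing N makes rule 4 impossible to satisfy; hence R.
The unique satisfying tagging is: R R R C C R R.
Rule-by-rule: rule 1 ok; rule 2 ok; rule 3 ok; rule 4 ok; rule 5 ok.

R R R C C R R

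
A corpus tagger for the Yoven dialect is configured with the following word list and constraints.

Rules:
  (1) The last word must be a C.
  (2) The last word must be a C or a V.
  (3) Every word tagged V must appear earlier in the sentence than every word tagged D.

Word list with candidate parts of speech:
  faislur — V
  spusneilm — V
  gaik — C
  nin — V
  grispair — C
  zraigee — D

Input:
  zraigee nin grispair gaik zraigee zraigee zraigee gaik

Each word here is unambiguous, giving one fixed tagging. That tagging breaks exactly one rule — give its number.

3

Fixed tagging: D V C C D D D C.
Applying the rules: R1 ok, R2 ok, R3 fails.
Only rule 3 fails.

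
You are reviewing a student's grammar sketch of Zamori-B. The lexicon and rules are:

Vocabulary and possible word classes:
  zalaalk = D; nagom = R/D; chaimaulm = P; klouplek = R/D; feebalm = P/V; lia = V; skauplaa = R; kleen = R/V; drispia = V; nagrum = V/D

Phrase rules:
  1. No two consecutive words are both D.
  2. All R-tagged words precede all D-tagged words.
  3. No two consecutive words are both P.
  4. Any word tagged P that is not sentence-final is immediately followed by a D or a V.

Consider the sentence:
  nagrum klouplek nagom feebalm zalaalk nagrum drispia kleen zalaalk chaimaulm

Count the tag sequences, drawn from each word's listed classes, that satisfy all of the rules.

Candidates per position — 1:nagrum {V,D}; 2:klouplek {R,D}; 3:nagom {R,D}; 4:feebalm {P,V}; 5:zalaalk {D}; 6:nagrum {V,D}; 7:drispia {V}; 8:kleen {R,V}; 9:zalaalk {D}; 10:chaimaulm {P}.
There are 64 candidate sequences in total.
The sequences that satisfy every rule: V R R P D V V V D P; V R R V D V V V D P; V R D P D V V V D P; V R D V D V V V D P.
Count = 4.

4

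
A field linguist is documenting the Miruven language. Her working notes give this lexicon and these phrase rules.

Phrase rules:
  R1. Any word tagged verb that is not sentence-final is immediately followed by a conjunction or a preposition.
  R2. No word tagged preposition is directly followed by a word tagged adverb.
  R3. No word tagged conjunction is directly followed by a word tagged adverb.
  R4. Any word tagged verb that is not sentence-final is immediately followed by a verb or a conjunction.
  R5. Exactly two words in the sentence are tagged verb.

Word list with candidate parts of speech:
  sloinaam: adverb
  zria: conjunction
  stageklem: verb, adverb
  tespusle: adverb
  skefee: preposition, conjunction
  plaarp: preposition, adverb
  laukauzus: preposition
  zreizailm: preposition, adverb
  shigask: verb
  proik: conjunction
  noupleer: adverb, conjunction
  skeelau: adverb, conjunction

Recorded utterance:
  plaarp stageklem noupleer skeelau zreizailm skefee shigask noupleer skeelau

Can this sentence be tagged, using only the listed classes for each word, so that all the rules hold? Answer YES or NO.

YES

Candidates per position — 1:plaarp {preposition,adverb}; 2:stageklem {verb,adverb}; 3:noupleer {adverb,conjunction}; 4:skeelau {adverb,conjunction}; 5:zreizailm {preposition,adverb}; 6:skefee {preposition,conjunction}; 7:shigask {verb}; 8:noupleer {adverb,conjunction}; 9:skeelau {adverb,conjunction}.
One satisfying assignment: adverb verb conjunction conjunction preposition preposition verb conjunction conjunction.
Rule-by-rule: rule 1 satisfied; rule 2 satisfied; rule 3 satisfied; rule 4 satisfied; rule 5 satisfied.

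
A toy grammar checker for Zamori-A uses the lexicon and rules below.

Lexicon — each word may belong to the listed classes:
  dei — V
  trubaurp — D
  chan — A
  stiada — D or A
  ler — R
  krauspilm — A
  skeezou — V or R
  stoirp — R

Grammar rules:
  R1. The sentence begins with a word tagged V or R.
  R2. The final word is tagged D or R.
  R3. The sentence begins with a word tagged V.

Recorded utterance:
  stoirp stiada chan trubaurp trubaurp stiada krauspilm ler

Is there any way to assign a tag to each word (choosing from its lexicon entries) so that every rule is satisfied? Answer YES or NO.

NO

Candidates per position — 1:stoirp {R}; 2:stiada {D,A}; 3:chan {A}; 4:trubaurp {D}; 5:trubaurp {D}; 6:stiada {D,A}; 7:krauspilm {A}; 8:ler {R}.
Rule 3 cannot be satisfied by any choice of tags from the lexicon.
So there is no consistent tagging.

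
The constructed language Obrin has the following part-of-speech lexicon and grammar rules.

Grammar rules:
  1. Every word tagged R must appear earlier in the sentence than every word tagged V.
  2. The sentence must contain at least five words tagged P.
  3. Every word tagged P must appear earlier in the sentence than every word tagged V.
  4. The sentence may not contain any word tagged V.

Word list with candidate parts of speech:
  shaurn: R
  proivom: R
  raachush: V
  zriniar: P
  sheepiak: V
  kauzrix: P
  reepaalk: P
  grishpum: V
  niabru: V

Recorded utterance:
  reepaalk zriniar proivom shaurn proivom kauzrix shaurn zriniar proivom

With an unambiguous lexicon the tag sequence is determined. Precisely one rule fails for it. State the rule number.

Fixed tagging: P P R R R P R P R.
Rule check: R1 holds, R2 violated, R3 holds, R4 holds.
Only rule 2 fails.

2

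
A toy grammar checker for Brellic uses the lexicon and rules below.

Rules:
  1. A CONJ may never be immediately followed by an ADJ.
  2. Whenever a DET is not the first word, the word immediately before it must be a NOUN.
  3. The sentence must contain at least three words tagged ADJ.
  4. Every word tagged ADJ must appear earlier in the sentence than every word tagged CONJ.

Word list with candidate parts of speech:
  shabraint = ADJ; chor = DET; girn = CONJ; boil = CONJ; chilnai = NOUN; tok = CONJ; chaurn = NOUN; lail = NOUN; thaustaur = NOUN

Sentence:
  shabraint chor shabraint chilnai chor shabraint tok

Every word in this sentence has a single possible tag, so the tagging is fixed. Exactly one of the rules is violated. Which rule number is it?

2

Fixed tagging: ADJ DET ADJ NOUN DET ADJ CONJ.
Rule check: R1 ✓, R2 ✗, R3 ✓, R4 ✓.
Only rule 2 fails.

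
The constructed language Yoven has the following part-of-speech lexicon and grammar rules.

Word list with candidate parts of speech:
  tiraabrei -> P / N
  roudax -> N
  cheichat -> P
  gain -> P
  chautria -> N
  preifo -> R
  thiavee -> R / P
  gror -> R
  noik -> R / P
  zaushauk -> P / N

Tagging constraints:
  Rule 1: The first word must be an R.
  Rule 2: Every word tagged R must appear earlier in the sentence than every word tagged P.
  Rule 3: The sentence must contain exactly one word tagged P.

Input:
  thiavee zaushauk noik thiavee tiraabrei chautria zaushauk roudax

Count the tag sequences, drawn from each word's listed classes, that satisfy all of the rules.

3

Candidates per position — 1:thiavee {R,P}; 2:zaushauk {P,N}; 3:noik {R,P}; 4:thiavee {R,P}; 5:tiraabrei {P,N}; 6:chautria {N}; 7:zaushauk {P,N}; 8:roudax {N}.
There are 64 candidate sequences in total.
The sequences that satisfy every rule: R N R R P N N N; R N R R N N P N; R N R P N N N N.
Count = 3.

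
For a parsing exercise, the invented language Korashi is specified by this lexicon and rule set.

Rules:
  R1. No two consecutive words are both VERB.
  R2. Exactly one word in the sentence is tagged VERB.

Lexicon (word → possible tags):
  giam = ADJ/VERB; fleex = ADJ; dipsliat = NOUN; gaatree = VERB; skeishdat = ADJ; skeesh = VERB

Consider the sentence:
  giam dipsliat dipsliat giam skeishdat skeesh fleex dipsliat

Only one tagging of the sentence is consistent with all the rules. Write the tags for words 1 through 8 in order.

ADJ NOUN NOUN ADJ ADJ VERB ADJ NOUN

Candidates per position — 1:giam {ADJ,VERB}; 2:dipsliat {NOUN}; 3:dipsliat {NOUN}; 4:giam {ADJ,VERB}; 5:skeishdat {ADJ}; 6:skeesh {VERB}; 7:fleex {ADJ}; 8:dipsliat {NOUN}.
At position 1, choosing VERB makes rule 2 impossible to satisfy; hence ADJ.
At position 4, choosing VERB makes rule 2 impossible to satisfy; hence ADJ.
The unique satisfying tagging is: ADJ NOUN NOUN ADJ ADJ VERB ADJ NOUN.
Verifying each rule — rule 1 holds; rule 2 holds.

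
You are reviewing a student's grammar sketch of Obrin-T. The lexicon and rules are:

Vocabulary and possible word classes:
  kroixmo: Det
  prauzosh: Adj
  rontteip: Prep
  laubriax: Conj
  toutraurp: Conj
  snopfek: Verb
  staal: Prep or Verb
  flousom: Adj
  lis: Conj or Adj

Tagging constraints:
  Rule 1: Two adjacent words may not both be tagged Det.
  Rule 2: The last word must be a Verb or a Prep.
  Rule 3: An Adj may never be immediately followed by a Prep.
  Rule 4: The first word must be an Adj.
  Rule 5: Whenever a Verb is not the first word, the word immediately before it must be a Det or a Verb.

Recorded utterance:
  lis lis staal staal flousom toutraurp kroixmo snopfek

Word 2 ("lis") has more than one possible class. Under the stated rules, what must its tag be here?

Conj

Candidates per position — 1:lis {Conj,Adj}; 2:lis {Conj,Adj}; 3:staal {Prep,Verb}; 4:staal {Prep,Verb}; 5:flousom {Adj}; 6:toutraurp {Conj}; 7:kroixmo {Det}; 8:snopfek {Verb}.
Position 1: tagging it Conj would leave rule 4 unsatisfiable, so it must be Adj.
Position 3: tagging it Verb would leave rule 5 unsatisfiable, so it must be Prep.
Position 4: tagging it Verb would leave rule 5 unsatisfiable, so it must be Prep.
Position 2: tagging it Adj would leave rule 3 unsatisfiable, so it must be Conj.
The unique satisfying tagging is: Adj Conj Prep Prep Adj Conj Det Verb.
Verifying each rule — rule 1 ✓; rule 2 ✓; rule 3 ✓; rule 4 ✓; rule 5 ✓.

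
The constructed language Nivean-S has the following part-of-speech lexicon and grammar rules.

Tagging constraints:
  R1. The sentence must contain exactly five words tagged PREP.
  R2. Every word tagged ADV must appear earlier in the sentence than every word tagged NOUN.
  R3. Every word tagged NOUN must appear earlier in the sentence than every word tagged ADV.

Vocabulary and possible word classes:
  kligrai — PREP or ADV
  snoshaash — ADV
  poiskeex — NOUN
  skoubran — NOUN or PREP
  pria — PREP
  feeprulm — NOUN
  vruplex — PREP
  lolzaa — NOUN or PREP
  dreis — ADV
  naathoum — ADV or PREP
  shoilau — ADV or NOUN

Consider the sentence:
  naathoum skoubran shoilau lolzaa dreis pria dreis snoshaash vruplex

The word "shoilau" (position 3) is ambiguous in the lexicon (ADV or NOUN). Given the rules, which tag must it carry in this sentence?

ADV

Candidates per position — 1:naathoum {ADV,PREP}; 2:skoubran {NOUN,PREP}; 3:shoilau {ADV,NOUN}; 4:lolzaa {NOUN,PREP}; 5:dreis {ADV}; 6:pria {PREP}; 7:dreis {ADV}; 8:snoshaash {ADV}; 9:vruplex {PREP}.
Position 1: ADV is ruled out by rule 1; that leaves PREP.
Position 2: NOUN is ruled out by rule 1; that leaves PREP.
Position 3: NOUN is ruled out by rule 2; that leaves ADV.
Position 4: NOUN is ruled out by rule 1; that leaves PREP.
The unique satisfying tagging is: PREP PREP ADV PREP ADV PREP ADV ADV PREP.
Check: rule 1 satisfied; rule 2 satisfied; rule 3 satisfied.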